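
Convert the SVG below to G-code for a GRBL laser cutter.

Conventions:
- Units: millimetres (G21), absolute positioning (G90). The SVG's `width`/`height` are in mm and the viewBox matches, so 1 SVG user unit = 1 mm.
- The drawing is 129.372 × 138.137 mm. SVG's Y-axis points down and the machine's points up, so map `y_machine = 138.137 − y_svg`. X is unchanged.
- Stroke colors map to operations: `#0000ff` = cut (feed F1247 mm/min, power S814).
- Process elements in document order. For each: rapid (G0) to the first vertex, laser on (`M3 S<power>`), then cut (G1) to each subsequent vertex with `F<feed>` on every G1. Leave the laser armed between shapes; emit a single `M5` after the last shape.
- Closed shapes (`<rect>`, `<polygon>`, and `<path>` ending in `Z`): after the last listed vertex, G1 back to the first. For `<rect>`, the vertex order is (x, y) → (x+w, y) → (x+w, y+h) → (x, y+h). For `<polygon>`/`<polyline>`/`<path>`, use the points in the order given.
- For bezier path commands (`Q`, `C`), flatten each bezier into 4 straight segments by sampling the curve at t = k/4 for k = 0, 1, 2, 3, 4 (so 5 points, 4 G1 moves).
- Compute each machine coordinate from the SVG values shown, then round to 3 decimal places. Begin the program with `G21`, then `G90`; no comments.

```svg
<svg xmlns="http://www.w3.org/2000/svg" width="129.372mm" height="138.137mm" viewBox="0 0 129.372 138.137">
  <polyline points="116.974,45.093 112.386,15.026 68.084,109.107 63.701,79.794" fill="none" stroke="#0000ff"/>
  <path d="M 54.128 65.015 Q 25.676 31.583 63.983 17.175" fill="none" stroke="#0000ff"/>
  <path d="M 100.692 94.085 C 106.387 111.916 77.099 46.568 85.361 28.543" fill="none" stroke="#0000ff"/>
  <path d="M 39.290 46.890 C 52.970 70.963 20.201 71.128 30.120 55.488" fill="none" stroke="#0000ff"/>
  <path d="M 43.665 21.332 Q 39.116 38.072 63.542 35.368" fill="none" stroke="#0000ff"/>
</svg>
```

1 u = 1 mm; y_m = 138.137 − y.

[1] `<polyline>` open polyline, #0000ff→cut S814 F1247: (116.974,93.044) → (112.386,123.111) → (68.084,29.030) → (63.701,58.343)

[2] `<path>` quadratic bezier, #0000ff→cut S814 F1247: (54.128,73.122) → (44.074,88.649) → (42.366,101.798) → (49.002,112.569) → (63.983,120.962)

[3] `<path>` cubic bezier, #0000ff→cut S814 F1247: (100.692,44.052) → (99.537,44.236) → (92.064,63.377) → (85.072,89.241) → (85.361,109.594)

[4] `<path>` cubic bezier, #0000ff→cut S814 F1247: (39.290,91.247) → (42.234,77.548) → (36.115,72.056) → (29.292,74.009) → (30.120,82.649)

[5] `<path>` quadratic bezier, #0000ff→cut S814 F1247: (43.665,116.805) → (43.201,109.650) → (46.360,104.926) → (53.140,102.632) → (63.542,102.769)

G21
G90
G0 X116.974 Y93.044
M3 S814
G1 X112.386 Y123.111 F1247
G1 X68.084 Y29.030 F1247
G1 X63.701 Y58.343 F1247
G0 X54.128 Y73.122
M3 S814
G1 X44.074 Y88.649 F1247
G1 X42.366 Y101.798 F1247
G1 X49.002 Y112.569 F1247
G1 X63.983 Y120.962 F1247
G0 X100.692 Y44.052
M3 S814
G1 X99.537 Y44.236 F1247
G1 X92.064 Y63.377 F1247
G1 X85.072 Y89.241 F1247
G1 X85.361 Y109.594 F1247
G0 X39.290 Y91.247
M3 S814
G1 X42.234 Y77.548 F1247
G1 X36.115 Y72.056 F1247
G1 X29.292 Y74.009 F1247
G1 X30.120 Y82.649 F1247
G0 X43.665 Y116.805
M3 S814
G1 X43.201 Y109.650 F1247
G1 X46.360 Y104.926 F1247
G1 X53.140 Y102.632 F1247
G1 X63.542 Y102.769 F1247
M5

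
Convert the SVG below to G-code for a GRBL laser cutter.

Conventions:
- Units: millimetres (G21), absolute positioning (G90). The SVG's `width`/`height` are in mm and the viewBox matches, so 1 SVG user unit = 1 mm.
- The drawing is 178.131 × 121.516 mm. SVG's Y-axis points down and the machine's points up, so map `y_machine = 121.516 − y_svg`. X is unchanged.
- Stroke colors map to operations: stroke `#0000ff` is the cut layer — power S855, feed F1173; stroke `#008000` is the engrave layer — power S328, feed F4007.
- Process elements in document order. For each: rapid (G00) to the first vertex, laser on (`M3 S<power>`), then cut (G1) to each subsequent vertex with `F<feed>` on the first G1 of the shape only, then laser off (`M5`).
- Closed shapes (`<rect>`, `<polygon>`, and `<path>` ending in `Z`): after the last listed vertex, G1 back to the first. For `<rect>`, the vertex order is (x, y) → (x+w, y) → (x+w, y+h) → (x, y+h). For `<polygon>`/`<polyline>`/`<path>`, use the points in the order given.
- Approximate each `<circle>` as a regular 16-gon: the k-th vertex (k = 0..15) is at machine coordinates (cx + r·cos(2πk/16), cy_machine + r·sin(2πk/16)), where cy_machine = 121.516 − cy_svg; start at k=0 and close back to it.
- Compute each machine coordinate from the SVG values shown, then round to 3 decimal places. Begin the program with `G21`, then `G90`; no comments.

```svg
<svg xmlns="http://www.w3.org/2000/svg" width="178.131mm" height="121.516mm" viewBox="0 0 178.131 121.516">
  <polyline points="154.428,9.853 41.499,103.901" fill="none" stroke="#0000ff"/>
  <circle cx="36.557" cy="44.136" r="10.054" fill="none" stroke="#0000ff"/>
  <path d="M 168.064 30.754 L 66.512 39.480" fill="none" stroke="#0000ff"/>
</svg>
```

G21
G90
G00 X154.428 Y111.663
M3 S855
G1 X41.499 Y17.615 F1173
M5
G00 X46.611 Y77.380
M3 S855
G1 X45.846 Y81.227 F1173
G1 X43.666 Y84.489
G1 X40.404 Y86.669
G1 X36.557 Y87.434
G1 X32.710 Y86.669
G1 X29.448 Y84.489
G1 X27.268 Y81.227
G1 X26.503 Y77.380
G1 X27.268 Y73.533
G1 X29.448 Y70.271
G1 X32.710 Y68.091
G1 X36.557 Y67.326
G1 X40.404 Y68.091
G1 X43.666 Y70.271
G1 X45.846 Y73.533
G1 X46.611 Y77.380
M5
G00 X168.064 Y90.762
M3 S855
G1 X66.512 Y82.036 F1173
M5

viewBox `0 0 178.131 121.516` with mm width/height → 1 unit = 1 mm. Flip: y_m = 121.516 − y_svg.

**Shape 1** — `<polyline>` line segment, stroke `#0000ff` → cut (S855, F1173). Machine vertices: (154.428,111.663) → (41.499,17.615). Open path.

**Shape 2** — `<circle>` circle, stroke `#0000ff` → cut (S855, F1173). Machine vertices: (46.611,77.380) → (45.846,81.227) → (43.666,84.489) → (40.404,86.669) → (36.557,87.434) → (32.710,86.669) → (29.448,84.489) → (27.268,81.227) → (26.503,77.380) → (27.268,73.533) → (29.448,70.271) → (32.710,68.091) → (36.557,67.326) → (40.404,68.091) → (43.666,70.271) → (45.846,73.533) → (46.611,77.380). Closed: final G1 returns to the first vertex.

**Shape 3** — `<path>` line segment, stroke `#0000ff` → cut (S855, F1173). Machine vertices: (168.064,90.762) → (66.512,82.036). Open path.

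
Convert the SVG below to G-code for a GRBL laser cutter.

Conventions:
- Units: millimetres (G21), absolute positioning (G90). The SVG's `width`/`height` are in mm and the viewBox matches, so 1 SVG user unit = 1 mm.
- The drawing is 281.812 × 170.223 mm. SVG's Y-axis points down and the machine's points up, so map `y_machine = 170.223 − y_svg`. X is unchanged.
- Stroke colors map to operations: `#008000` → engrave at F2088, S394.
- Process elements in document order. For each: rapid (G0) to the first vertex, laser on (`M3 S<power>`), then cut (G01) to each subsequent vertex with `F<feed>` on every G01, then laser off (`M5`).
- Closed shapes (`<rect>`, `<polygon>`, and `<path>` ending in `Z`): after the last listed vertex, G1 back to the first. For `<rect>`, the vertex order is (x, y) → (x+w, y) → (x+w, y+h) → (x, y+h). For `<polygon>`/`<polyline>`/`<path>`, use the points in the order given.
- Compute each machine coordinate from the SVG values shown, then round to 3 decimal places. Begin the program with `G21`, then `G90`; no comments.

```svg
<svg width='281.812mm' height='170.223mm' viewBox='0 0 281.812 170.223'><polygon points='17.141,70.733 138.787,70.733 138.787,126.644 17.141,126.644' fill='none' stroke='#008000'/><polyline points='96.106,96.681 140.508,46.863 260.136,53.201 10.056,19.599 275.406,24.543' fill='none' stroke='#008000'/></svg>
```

G21
G90
G0 X17.141 Y99.490
M3 S394
G01 X138.787 Y99.490 F2088
G01 X138.787 Y43.579 F2088
G01 X17.141 Y43.579 F2088
G01 X17.141 Y99.490 F2088
M5
G0 X96.106 Y73.542
M3 S394
G01 X140.508 Y123.360 F2088
G01 X260.136 Y117.022 F2088
G01 X10.056 Y150.624 F2088
G01 X275.406 Y145.680 F2088
M5

viewBox `0 0 281.812 170.223` with mm width/height → 1 unit = 1 mm. Flip: y_m = 170.223 − y_svg.

**Shape 1** — `<polygon>` rectangle, stroke `#008000` → engrave (S394, F2088). Machine vertices: (17.141,99.490) → (138.787,99.490) → (138.787,43.579) → (17.141,43.579) → (17.141,99.490). Closed: final G1 returns to the first vertex.

**Shape 2** — `<polyline>` open polyline, stroke `#008000` → engrave (S394, F2088). Machine vertices: (96.106,73.542) → (140.508,123.360) → (260.136,117.022) → (10.056,150.624) → (275.406,145.680). Open path.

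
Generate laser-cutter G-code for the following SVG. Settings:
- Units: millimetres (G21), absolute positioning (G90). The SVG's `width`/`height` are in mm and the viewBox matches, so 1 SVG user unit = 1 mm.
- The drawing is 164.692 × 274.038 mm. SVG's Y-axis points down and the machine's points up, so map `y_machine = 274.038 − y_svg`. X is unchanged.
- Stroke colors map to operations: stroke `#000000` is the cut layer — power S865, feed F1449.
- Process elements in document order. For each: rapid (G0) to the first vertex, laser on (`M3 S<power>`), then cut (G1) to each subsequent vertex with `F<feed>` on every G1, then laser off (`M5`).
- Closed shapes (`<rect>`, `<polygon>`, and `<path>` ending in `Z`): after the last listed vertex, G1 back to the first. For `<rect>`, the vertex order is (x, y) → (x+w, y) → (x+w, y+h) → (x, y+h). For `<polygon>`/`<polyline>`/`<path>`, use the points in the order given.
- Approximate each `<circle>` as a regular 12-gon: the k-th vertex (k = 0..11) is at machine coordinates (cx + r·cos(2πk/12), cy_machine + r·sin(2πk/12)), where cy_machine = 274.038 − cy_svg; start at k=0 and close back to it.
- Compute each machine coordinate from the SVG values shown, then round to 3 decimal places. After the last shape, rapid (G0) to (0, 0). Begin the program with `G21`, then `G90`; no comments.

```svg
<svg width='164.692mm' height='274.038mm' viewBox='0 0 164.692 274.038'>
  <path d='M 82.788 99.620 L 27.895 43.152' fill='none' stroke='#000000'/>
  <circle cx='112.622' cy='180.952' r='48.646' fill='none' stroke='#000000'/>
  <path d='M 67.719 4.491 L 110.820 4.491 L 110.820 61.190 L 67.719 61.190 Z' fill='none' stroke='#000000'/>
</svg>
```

1 u = 1 mm; y_m = 274.038 − y.

[1] `<path>` line segment, #000000→cut S865 F1449: (82.788,174.418) → (27.895,230.886)

[2] `<circle>` circle, #000000→cut S865 F1449: (161.268,93.086) → (154.751,117.409) → (136.945,135.215) → (112.622,141.732) → (88.299,135.215) → (70.493,117.409) → (63.976,93.086) → (70.493,68.763) → (88.299,50.957) → (112.622,44.440) → (136.945,50.957) → (154.751,68.763) → (161.268,93.086) (closed)

[3] `<path>` rectangle, #000000→cut S865 F1449: (67.719,269.547) → (110.820,269.547) → (110.820,212.848) → (67.719,212.848) → (67.719,269.547) (closed)

G21
G90
G0 X82.788 Y174.418
M3 S865
G1 X27.895 Y230.886 F1449
M5
G0 X161.268 Y93.086
M3 S865
G1 X154.751 Y117.409 F1449
G1 X136.945 Y135.215 F1449
G1 X112.622 Y141.732 F1449
G1 X88.299 Y135.215 F1449
G1 X70.493 Y117.409 F1449
G1 X63.976 Y93.086 F1449
G1 X70.493 Y68.763 F1449
G1 X88.299 Y50.957 F1449
G1 X112.622 Y44.440 F1449
G1 X136.945 Y50.957 F1449
G1 X154.751 Y68.763 F1449
G1 X161.268 Y93.086 F1449
M5
G0 X67.719 Y269.547
M3 S865
G1 X110.820 Y269.547 F1449
G1 X110.820 Y212.848 F1449
G1 X67.719 Y212.848 F1449
G1 X67.719 Y269.547 F1449
M5
G0 X0.000 Y0.000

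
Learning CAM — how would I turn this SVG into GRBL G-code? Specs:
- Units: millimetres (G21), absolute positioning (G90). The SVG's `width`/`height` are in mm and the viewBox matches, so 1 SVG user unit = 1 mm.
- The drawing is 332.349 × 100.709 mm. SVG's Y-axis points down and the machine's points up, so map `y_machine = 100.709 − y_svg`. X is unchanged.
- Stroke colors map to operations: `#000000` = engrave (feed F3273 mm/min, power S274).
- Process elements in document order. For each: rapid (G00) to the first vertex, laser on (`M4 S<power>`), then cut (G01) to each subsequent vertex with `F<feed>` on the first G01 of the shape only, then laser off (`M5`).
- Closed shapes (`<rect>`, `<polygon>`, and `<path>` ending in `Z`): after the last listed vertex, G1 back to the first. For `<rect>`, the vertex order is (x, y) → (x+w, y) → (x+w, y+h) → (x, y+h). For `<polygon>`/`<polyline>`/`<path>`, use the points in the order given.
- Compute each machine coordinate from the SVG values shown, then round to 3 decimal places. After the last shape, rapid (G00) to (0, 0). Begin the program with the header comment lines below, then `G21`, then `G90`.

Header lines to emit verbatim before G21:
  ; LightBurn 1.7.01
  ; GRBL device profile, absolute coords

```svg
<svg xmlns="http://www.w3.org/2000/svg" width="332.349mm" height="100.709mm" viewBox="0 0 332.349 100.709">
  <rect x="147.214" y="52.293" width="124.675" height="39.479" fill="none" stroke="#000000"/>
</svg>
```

; LightBurn 1.7.01
; GRBL device profile, absolute coords
G21
G90
G00 X147.214 Y48.416
M4 S274
G01 X271.889 Y48.416 F3273
G01 X271.889 Y8.937
G01 X147.214 Y8.937
G01 X147.214 Y48.416
M5
G00 X0.000 Y0.000

Since the viewBox matches the mm dimensions, user units are millimetres directly. The only transform is the Y-flip y_m = 100.709 − y_svg.

Shape 1 is a rectangle drawn with `<rect>`. Its stroke #000000 means engrave at S274, F3273. After flipping Y the toolpath is (147.214,48.416) → (271.889,48.416) → (271.889,8.937) → (147.214,8.937) → (147.214,48.416), returning to the start.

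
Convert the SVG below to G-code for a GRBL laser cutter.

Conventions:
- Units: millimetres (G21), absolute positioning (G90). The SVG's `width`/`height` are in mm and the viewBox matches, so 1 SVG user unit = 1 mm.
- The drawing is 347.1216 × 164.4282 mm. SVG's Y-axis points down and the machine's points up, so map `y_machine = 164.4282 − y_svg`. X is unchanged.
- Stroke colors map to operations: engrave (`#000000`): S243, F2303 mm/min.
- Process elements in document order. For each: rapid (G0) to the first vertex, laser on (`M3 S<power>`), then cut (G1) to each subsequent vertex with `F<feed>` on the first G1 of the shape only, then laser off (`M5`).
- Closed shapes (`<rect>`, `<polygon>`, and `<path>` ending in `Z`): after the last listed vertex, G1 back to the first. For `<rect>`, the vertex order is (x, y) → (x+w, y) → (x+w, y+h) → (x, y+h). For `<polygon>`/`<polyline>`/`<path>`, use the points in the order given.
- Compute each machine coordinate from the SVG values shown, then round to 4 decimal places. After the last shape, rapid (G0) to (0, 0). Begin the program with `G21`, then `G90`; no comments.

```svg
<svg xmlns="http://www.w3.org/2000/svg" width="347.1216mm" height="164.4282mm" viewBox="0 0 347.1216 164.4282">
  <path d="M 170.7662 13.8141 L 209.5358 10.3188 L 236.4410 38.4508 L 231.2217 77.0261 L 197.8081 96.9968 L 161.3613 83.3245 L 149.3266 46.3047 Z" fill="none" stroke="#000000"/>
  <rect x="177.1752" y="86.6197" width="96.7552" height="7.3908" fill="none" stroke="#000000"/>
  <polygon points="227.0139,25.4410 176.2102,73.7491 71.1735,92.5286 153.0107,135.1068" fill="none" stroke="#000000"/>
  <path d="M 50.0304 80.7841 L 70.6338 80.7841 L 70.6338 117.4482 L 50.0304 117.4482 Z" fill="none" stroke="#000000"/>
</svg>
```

1 u = 1 mm; y_m = 164.4282 − y.

[1] `<path>` regular polygon, #000000→engrave S243 F2303: (170.7662,150.6141) → (209.5358,154.1094) → (236.4410,125.9774) → (231.2217,87.4021) → (197.8081,67.4314) → (161.3613,81.1037) → (149.3266,118.1235) → (170.7662,150.6141) (closed)

[2] `<rect>` rectangle, #000000→engrave S243 F2303: (177.1752,77.8085) → (273.9304,77.8085) → (273.9304,70.4177) → (177.1752,70.4177) → (177.1752,77.8085) (closed)

[3] `<polygon>` closed polygon, #000000→engrave S243 F2303: (227.0139,138.9872) → (176.2102,90.6791) → (71.1735,71.8996) → (153.0107,29.3214) → (227.0139,138.9872) (closed)

[4] `<path>` rectangle, #000000→engrave S243 F2303: (50.0304,83.6441) → (70.6338,83.6441) → (70.6338,46.9800) → (50.0304,46.9800) → (50.0304,83.6441) (closed)

G21
G90
G0 X170.7662 Y150.6141
M3 S243
G1 X209.5358 Y154.1094 F2303
G1 X236.4410 Y125.9774
G1 X231.2217 Y87.4021
G1 X197.8081 Y67.4314
G1 X161.3613 Y81.1037
G1 X149.3266 Y118.1235
G1 X170.7662 Y150.6141
M5
G0 X177.1752 Y77.8085
M3 S243
G1 X273.9304 Y77.8085 F2303
G1 X273.9304 Y70.4177
G1 X177.1752 Y70.4177
G1 X177.1752 Y77.8085
M5
G0 X227.0139 Y138.9872
M3 S243
G1 X176.2102 Y90.6791 F2303
G1 X71.1735 Y71.8996
G1 X153.0107 Y29.3214
G1 X227.0139 Y138.9872
M5
G0 X50.0304 Y83.6441
M3 S243
G1 X70.6338 Y83.6441 F2303
G1 X70.6338 Y46.9800
G1 X50.0304 Y46.9800
G1 X50.0304 Y83.6441
M5
G0 X0.0000 Y0.0000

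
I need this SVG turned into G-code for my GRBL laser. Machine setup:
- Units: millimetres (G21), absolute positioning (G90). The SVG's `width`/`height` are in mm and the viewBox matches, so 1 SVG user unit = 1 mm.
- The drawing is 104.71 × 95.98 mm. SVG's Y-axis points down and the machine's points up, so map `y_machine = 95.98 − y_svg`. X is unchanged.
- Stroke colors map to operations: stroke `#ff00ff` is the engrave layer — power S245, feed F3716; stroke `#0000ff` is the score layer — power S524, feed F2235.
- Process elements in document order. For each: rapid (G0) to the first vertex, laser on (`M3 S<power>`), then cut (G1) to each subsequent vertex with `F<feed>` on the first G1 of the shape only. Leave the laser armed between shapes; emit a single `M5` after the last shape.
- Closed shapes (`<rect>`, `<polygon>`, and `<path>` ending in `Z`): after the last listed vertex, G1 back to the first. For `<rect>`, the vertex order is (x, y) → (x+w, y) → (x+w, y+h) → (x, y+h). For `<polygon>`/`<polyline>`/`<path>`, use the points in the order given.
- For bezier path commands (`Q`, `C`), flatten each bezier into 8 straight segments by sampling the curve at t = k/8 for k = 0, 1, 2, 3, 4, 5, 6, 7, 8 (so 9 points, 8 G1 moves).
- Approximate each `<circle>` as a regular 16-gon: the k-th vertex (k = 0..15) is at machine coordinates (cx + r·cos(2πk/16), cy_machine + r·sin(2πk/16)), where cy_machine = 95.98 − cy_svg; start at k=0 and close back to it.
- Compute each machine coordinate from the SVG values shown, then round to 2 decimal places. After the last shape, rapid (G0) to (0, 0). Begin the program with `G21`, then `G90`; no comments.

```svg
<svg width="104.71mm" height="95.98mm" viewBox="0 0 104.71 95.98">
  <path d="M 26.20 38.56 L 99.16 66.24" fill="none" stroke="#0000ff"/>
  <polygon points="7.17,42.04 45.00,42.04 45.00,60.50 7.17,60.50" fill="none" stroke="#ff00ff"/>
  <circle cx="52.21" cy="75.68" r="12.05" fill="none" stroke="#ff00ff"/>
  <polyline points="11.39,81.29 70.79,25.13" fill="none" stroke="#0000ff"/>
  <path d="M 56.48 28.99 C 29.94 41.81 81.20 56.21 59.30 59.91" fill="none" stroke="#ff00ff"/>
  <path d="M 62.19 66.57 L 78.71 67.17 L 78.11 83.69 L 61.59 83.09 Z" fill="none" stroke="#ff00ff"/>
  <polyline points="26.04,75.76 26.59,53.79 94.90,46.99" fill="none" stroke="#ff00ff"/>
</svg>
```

G21
G90
G0 X26.20 Y57.42
M3 S524
G1 X99.16 Y29.74 F2235
G0 X7.17 Y53.94
M3 S245
G1 X45.00 Y53.94 F3716
G1 X45.00 Y35.48
G1 X7.17 Y35.48
G1 X7.17 Y53.94
G0 X64.26 Y20.30
M3 S245
G1 X63.34 Y24.91 F3716
G1 X60.73 Y28.82
G1 X56.82 Y31.43
G1 X52.21 Y32.35
G1 X47.60 Y31.43
G1 X43.69 Y28.82
G1 X41.08 Y24.91
G1 X40.16 Y20.30
G1 X41.08 Y15.69
G1 X43.69 Y11.78
G1 X47.60 Y9.17
G1 X52.21 Y8.25
G1 X56.82 Y9.17
G1 X60.73 Y11.78
G1 X63.34 Y15.69
G1 X64.26 Y20.30
G0 X11.39 Y14.69
M3 S524
G1 X70.79 Y70.85 F2235
G0 X56.48 Y66.99
M3 S245
G1 X49.88 Y62.13 F3716
G1 X48.80 Y57.27
G1 X51.48 Y52.55
G1 X56.15 Y48.11
G1 X61.03 Y44.10
G1 X64.37 Y40.66
G1 X64.38 Y37.94
G1 X59.30 Y36.07
G0 X62.19 Y29.41
M3 S245
G1 X78.71 Y28.81 F3716
G1 X78.11 Y12.29
G1 X61.59 Y12.89
G1 X62.19 Y29.41
G0 X26.04 Y20.22
M3 S245
G1 X26.59 Y42.19 F3716
G1 X94.90 Y48.99
M5
G0 X0.00 Y0.00

1 u = 1 mm; y_m = 95.98 − y.

[1] `<path>` line segment, #0000ff→score S524 F2235: (26.20,57.42) → (99.16,29.74)

[2] `<polygon>` rectangle, #ff00ff→engrave S245 F3716: (7.17,53.94) → (45.00,53.94) → (45.00,35.48) → (7.17,35.48) → (7.17,53.94) (closed)

[3] `<circle>` circle, #ff00ff→engrave S245 F3716: (64.26,20.30) → (63.34,24.91) → (60.73,28.82) → (56.82,31.43) → (52.21,32.35) → (47.60,31.43) → (43.69,28.82) → (41.08,24.91) → (40.16,20.30) → (41.08,15.69) → (43.69,11.78) → (47.60,9.17) → (52.21,8.25) → (56.82,9.17) → (60.73,11.78) → (63.34,15.69) → (64.26,20.30) (closed)

[4] `<polyline>` line segment, #0000ff→score S524 F2235: (11.39,14.69) → (70.79,70.85)

[5] `<path>` cubic bezier, #ff00ff→engrave S245 F3716: (56.48,66.99) → (49.88,62.13) → (48.80,57.27) → (51.48,52.55) → (56.15,48.11) → (61.03,44.10) → (64.37,40.66) → (64.38,37.94) → (59.30,36.07)

[6] `<path>` regular polygon, #ff00ff→engrave S245 F3716: (62.19,29.41) → (78.71,28.81) → (78.11,12.29) → (61.59,12.89) → (62.19,29.41) (closed)

[7] `<polyline>` open polyline, #ff00ff→engrave S245 F3716: (26.04,20.22) → (26.59,42.19) → (94.90,48.99)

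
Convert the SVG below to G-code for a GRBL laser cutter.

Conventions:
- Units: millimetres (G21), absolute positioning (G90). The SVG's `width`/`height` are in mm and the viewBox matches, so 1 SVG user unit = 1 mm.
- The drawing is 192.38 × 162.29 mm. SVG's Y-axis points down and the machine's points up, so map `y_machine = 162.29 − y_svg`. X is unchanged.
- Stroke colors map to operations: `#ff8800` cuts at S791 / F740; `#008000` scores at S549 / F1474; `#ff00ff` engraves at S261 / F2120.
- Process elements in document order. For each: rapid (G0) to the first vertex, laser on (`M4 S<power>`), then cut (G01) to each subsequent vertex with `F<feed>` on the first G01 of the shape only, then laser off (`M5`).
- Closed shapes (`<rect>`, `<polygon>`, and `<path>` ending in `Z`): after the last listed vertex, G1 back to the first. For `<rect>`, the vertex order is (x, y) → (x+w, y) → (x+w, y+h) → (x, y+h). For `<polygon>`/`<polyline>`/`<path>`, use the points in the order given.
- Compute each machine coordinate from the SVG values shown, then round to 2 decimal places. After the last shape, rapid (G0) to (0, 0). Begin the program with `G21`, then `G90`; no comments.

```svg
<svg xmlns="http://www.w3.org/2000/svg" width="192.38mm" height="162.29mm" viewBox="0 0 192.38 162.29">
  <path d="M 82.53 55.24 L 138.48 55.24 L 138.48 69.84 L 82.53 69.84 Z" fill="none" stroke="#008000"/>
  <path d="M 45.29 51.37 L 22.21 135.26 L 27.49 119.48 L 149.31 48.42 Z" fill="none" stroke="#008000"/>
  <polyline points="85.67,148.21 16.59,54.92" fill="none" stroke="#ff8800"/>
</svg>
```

Since the viewBox matches the mm dimensions, user units are millimetres directly. The only transform is the Y-flip y_m = 162.29 − y_svg.

Shape 1 is a rectangle drawn with `<path>`. Its stroke #008000 means score at S549, F1474. After flipping Y the toolpath is (82.53,107.05) → (138.48,107.05) → (138.48,92.45) → (82.53,92.45) → (82.53,107.05), returning to the start.

Shape 2 is a closed polygon drawn with `<path>`. Its stroke #008000 means score at S549, F1474. After flipping Y the toolpath is (45.29,110.92) → (22.21,27.03) → (27.49,42.81) → (149.31,113.87) → (45.29,110.92), returning to the start.

Shape 3 is a line segment drawn with `<polyline>`. Its stroke #ff8800 means cut at S791, F740. After flipping Y the toolpath is (85.67,14.08) → (16.59,107.37).

G21
G90
G0 X82.53 Y107.05
M4 S549
G01 X138.48 Y107.05 F1474
G01 X138.48 Y92.45
G01 X82.53 Y92.45
G01 X82.53 Y107.05
M5
G0 X45.29 Y110.92
M4 S549
G01 X22.21 Y27.03 F1474
G01 X27.49 Y42.81
G01 X149.31 Y113.87
G01 X45.29 Y110.92
M5
G0 X85.67 Y14.08
M4 S791
G01 X16.59 Y107.37 F740
M5
G0 X0.00 Y0.00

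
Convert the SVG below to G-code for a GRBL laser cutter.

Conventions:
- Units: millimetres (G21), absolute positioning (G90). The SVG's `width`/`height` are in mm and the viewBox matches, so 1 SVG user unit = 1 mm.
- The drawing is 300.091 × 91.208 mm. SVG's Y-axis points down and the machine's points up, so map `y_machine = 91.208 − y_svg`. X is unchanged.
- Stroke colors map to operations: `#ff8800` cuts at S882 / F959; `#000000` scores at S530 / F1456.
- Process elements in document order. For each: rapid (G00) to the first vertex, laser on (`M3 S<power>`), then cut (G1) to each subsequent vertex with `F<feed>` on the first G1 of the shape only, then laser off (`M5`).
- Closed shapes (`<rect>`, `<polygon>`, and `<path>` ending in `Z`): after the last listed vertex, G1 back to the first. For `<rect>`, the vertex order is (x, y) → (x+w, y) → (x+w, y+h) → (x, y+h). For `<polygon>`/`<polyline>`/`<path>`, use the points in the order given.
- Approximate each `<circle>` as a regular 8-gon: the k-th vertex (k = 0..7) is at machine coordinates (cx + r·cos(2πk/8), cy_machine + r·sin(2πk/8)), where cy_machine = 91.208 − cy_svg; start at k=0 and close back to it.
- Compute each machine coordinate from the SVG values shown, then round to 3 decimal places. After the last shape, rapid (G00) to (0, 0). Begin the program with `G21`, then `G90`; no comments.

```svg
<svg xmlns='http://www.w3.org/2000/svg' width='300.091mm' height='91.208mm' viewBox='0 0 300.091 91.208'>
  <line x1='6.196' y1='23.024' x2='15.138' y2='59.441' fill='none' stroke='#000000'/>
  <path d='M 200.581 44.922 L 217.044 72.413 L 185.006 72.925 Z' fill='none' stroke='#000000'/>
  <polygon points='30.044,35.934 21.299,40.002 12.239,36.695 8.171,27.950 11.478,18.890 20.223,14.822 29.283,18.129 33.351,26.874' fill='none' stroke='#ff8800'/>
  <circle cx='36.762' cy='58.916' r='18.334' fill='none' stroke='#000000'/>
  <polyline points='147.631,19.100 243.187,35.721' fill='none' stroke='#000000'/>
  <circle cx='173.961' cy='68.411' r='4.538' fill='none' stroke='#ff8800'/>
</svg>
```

G21
G90
G00 X6.196 Y68.184
M3 S530
G1 X15.138 Y31.767 F1456
M5
G00 X200.581 Y46.286
M3 S530
G1 X217.044 Y18.795 F1456
G1 X185.006 Y18.283
G1 X200.581 Y46.286
M5
G00 X30.044 Y55.274
M3 S882
G1 X21.299 Y51.206 F959
G1 X12.239 Y54.513
G1 X8.171 Y63.258
G1 X11.478 Y72.318
G1 X20.223 Y76.386
G1 X29.283 Y73.079
G1 X33.351 Y64.334
G1 X30.044 Y55.274
M5
G00 X55.096 Y32.292
M3 S530
G1 X49.726 Y45.256 F1456
G1 X36.762 Y50.626
G1 X23.798 Y45.256
G1 X18.428 Y32.292
G1 X23.798 Y19.328
G1 X36.762 Y13.958
G1 X49.726 Y19.328
G1 X55.096 Y32.292
M5
G00 X147.631 Y72.108
M3 S530
G1 X243.187 Y55.487 F1456
M5
G00 X178.499 Y22.797
M3 S882
G1 X177.170 Y26.006 F959
G1 X173.961 Y27.335
G1 X170.752 Y26.006
G1 X169.423 Y22.797
G1 X170.752 Y19.588
G1 X173.961 Y18.259
G1 X177.170 Y19.588
G1 X178.499 Y22.797
M5
G00 X0.000 Y0.000

1 u = 1 mm; y_m = 91.208 − y.

[1] `<line>` line segment, #000000→score S530 F1456: (6.196,68.184) → (15.138,31.767)

[2] `<path>` regular polygon, #000000→score S530 F1456: (200.581,46.286) → (217.044,18.795) → (185.006,18.283) → (200.581,46.286) (closed)

[3] `<polygon>` regular polygon, #ff8800→cut S882 F959: (30.044,55.274) → (21.299,51.206) → (12.239,54.513) → (8.171,63.258) → (11.478,72.318) → (20.223,76.386) → (29.283,73.079) → (33.351,64.334) → (30.044,55.274) (closed)

[4] `<circle>` circle, #000000→score S530 F1456: (55.096,32.292) → (49.726,45.256) → (36.762,50.626) → (23.798,45.256) → (18.428,32.292) → (23.798,19.328) → (36.762,13.958) → (49.726,19.328) → (55.096,32.292) (closed)

[5] `<polyline>` line segment, #000000→score S530 F1456: (147.631,72.108) → (243.187,55.487)

[6] `<circle>` circle, #ff8800→cut S882 F959: (178.499,22.797) → (177.170,26.006) → (173.961,27.335) → (170.752,26.006) → (169.423,22.797) → (170.752,19.588) → (173.961,18.259) → (177.170,19.588) → (178.499,22.797) (closed)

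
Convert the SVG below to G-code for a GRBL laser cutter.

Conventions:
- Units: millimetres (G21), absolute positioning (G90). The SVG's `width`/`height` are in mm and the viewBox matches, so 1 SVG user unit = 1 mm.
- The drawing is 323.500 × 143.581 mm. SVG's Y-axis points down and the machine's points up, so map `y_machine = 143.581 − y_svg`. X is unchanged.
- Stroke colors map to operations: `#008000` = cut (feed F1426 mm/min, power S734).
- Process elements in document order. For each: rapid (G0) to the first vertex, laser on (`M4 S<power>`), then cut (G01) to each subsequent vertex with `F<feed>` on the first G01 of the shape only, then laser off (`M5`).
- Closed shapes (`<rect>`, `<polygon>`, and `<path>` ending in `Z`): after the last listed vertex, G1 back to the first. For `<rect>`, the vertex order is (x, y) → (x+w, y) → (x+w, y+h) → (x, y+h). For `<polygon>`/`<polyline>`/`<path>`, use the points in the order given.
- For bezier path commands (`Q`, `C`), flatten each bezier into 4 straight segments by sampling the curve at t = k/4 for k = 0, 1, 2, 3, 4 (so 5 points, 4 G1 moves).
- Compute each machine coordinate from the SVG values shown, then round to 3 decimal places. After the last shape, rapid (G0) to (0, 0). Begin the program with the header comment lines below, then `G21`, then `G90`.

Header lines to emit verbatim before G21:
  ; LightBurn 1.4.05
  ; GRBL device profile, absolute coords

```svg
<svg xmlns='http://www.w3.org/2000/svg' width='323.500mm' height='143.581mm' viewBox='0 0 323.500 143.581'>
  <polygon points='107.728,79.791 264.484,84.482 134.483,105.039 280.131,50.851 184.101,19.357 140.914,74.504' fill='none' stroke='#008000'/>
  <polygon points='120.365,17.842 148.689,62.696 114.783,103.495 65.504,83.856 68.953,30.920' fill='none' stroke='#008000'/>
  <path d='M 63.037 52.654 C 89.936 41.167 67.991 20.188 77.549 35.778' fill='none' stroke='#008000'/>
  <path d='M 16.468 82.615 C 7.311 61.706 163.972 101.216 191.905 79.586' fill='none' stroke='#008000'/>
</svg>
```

viewBox `0 0 323.500 143.581` with mm width/height → 1 unit = 1 mm. Flip: y_m = 143.581 − y_svg.

**Shape 1** — `<polygon>` closed polygon, stroke `#008000` → cut (S734, F1426). Machine vertices: (107.728,63.790) → (264.484,59.099) → (134.483,38.542) → (280.131,92.730) → (184.101,124.224) → (140.914,69.077) → (107.728,63.790). Closed: final G1 returns to the first vertex.

**Shape 2** — `<polygon>` regular polygon, stroke `#008000` → cut (S734, F1426). Machine vertices: (120.365,125.739) → (148.689,80.885) → (114.783,40.086) → (65.504,59.725) → (68.953,112.661) → (120.365,125.739). Closed: final G1 returns to the first vertex.

**Shape 3** — `<path>` cubic bezier, stroke `#008000` → cut (S734, F1426). Control points (SVG): P0=(63.037,52.654), P1=(89.936,41.167), P2=(67.991,20.188), P3=(77.549,35.778); sampled at t=k/4. Machine vertices: (63.037,90.927) → (75.308,100.602) → (76.796,109.519) → (75.032,113.359) → (77.549,107.803). Open path.

**Shape 4** — `<path>` cubic bezier, stroke `#008000` → cut (S734, F1426). Control points (SVG): P0=(16.468,82.615), P1=(7.311,61.706), P2=(163.972,101.216), P3=(191.905,79.586); sampled at t=k/4. Machine vertices: (16.468,60.966) → (36.089,67.219) → (90.278,62.210) → (151.421,57.337) → (191.905,63.995). Open path.

; LightBurn 1.4.05
; GRBL device profile, absolute coords
G21
G90
G0 X107.728 Y63.790
M4 S734
G01 X264.484 Y59.099 F1426
G01 X134.483 Y38.542
G01 X280.131 Y92.730
G01 X184.101 Y124.224
G01 X140.914 Y69.077
G01 X107.728 Y63.790
M5
G0 X120.365 Y125.739
M4 S734
G01 X148.689 Y80.885 F1426
G01 X114.783 Y40.086
G01 X65.504 Y59.725
G01 X68.953 Y112.661
G01 X120.365 Y125.739
M5
G0 X63.037 Y90.927
M4 S734
G01 X75.308 Y100.602 F1426
G01 X76.796 Y109.519
G01 X75.032 Y113.359
G01 X77.549 Y107.803
M5
G0 X16.468 Y60.966
M4 S734
G01 X36.089 Y67.219 F1426
G01 X90.278 Y62.210
G01 X151.421 Y57.337
G01 X191.905 Y63.995
M5
G0 X0.000 Y0.000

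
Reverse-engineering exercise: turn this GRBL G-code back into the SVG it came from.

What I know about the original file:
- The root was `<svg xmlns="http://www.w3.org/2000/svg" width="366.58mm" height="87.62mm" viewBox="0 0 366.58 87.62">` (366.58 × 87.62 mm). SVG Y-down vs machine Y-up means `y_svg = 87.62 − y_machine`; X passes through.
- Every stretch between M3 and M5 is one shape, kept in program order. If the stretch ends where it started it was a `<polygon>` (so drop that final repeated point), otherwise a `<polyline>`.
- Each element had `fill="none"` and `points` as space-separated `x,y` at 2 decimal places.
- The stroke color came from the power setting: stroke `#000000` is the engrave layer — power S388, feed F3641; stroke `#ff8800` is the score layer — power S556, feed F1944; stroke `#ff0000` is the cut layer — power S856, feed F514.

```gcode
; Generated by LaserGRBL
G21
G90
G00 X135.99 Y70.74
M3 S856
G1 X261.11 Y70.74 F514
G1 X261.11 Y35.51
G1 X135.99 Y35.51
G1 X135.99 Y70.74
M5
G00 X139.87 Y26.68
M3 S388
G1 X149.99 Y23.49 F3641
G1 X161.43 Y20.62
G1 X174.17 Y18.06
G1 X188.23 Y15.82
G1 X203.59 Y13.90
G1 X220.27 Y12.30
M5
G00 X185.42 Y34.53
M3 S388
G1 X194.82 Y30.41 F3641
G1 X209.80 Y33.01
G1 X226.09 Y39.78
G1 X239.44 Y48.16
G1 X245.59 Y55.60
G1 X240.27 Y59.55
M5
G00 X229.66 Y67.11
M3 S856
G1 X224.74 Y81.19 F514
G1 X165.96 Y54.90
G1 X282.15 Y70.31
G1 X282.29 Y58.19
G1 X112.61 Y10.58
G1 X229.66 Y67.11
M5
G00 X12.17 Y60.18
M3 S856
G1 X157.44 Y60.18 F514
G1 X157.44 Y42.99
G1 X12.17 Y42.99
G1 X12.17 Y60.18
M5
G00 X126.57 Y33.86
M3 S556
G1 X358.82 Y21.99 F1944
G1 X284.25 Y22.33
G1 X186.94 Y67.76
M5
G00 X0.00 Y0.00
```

<svg xmlns="http://www.w3.org/2000/svg" width="366.58mm" height="87.62mm" viewBox="0 0 366.58 87.62">
  <polygon points="135.99,16.88 261.11,16.88 261.11,52.11 135.99,52.11" fill="none" stroke="#ff0000"/>
  <polyline points="139.87,60.94 149.99,64.13 161.43,67.00 174.17,69.56 188.23,71.80 203.59,73.72 220.27,75.32" fill="none" stroke="#000000"/>
  <polyline points="185.42,53.09 194.82,57.21 209.80,54.61 226.09,47.84 239.44,39.46 245.59,32.02 240.27,28.07" fill="none" stroke="#000000"/>
  <polygon points="229.66,20.51 224.74,6.43 165.96,32.72 282.15,17.31 282.29,29.43 112.61,77.04" fill="none" stroke="#ff0000"/>
  <polygon points="12.17,27.44 157.44,27.44 157.44,44.63 12.17,44.63" fill="none" stroke="#ff0000"/>
  <polyline points="126.57,53.76 358.82,65.63 284.25,65.29 186.94,19.86" fill="none" stroke="#ff8800"/>
</svg>

Each laser-on run becomes one SVG element. Flip Y back into SVG space with y_svg = 87.62 − y_machine.

Run 1: the run's S856 means `#ff0000` (cut). The run returns to its start, so emit a `<polygon>` with points (Y-flipped): 135.99,16.88 261.11,16.88 261.11,52.11 135.99,52.11.

Run 2: power S388 maps to stroke `#000000` (engrave). The run is open, so emit a `<polyline>` with points (Y-flipped): 139.87,60.94 149.99,64.13 161.43,67.00 174.17,69.56 188.23,71.80 203.59,73.72 220.27,75.32.

Run 3: power S388 maps to stroke `#000000` (engrave). The run is open, so emit a `<polyline>` with points (Y-flipped): 185.42,53.09 194.82,57.21 209.80,54.61 226.09,47.84 239.44,39.46 245.59,32.02 240.27,28.07.

Run 4: power S856 maps to stroke `#ff0000` (cut). The run returns to its start, so emit a `<polygon>` with points (Y-flipped): 229.66,20.51 224.74,6.43 165.96,32.72 282.15,17.31 282.29,29.43 112.61,77.04.

Run 5: the run's S856 means `#ff0000` (cut). The run returns to its start, so emit a `<polygon>` with points (Y-flipped): 12.17,27.44 157.44,27.44 157.44,44.63 12.17,44.63.

Run 6: power S556 maps to stroke `#ff8800` (score). The run is open, so emit a `<polyline>` with points (Y-flipped): 126.57,53.76 358.82,65.63 284.25,65.29 186.94,19.86.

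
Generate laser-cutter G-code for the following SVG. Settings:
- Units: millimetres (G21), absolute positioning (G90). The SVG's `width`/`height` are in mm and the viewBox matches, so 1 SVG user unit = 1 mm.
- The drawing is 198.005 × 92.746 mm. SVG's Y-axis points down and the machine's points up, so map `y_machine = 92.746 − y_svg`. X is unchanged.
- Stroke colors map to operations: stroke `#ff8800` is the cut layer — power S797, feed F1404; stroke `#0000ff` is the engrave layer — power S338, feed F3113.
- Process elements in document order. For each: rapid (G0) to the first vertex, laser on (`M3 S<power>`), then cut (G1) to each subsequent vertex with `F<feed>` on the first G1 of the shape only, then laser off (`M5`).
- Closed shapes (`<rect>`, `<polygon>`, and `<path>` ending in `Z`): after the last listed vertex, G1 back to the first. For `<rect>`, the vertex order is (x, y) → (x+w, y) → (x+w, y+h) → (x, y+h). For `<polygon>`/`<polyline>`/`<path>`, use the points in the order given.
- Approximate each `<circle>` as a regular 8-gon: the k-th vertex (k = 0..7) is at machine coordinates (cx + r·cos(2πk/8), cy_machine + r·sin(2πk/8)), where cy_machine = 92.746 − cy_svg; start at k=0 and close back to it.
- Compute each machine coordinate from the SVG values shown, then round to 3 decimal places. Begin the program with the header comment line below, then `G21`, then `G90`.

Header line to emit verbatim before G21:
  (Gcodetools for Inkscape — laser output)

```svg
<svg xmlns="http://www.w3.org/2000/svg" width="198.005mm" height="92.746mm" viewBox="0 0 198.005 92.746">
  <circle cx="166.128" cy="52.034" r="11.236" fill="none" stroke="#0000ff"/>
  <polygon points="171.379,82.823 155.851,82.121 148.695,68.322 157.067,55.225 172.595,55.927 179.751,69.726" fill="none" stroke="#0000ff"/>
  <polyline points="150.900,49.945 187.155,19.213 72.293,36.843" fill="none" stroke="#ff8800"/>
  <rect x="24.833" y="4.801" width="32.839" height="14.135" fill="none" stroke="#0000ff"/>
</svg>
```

(Gcodetools for Inkscape — laser output)
G21
G90
G0 X177.364 Y40.712
M3 S338
G1 X174.073 Y48.657 F3113
G1 X166.128 Y51.948
G1 X158.183 Y48.657
G1 X154.892 Y40.712
G1 X158.183 Y32.767
G1 X166.128 Y29.476
G1 X174.073 Y32.767
G1 X177.364 Y40.712
M5
G0 X171.379 Y9.923
M3 S338
G1 X155.851 Y10.625 F3113
G1 X148.695 Y24.424
G1 X157.067 Y37.521
G1 X172.595 Y36.819
G1 X179.751 Y23.020
G1 X171.379 Y9.923
M5
G0 X150.900 Y42.801
M3 S797
G1 X187.155 Y73.533 F1404
G1 X72.293 Y55.903
M5
G0 X24.833 Y87.945
M3 S338
G1 X57.672 Y87.945 F3113
G1 X57.672 Y73.810
G1 X24.833 Y73.810
G1 X24.833 Y87.945
M5

Since the viewBox matches the mm dimensions, user units are millimetres directly. The only transform is the Y-flip y_m = 92.746 − y_svg.

Shape 1 is a circle drawn with `<circle>`. Its stroke #0000ff means engrave at S338, F3113. After flipping Y the toolpath is (177.364,40.712) → (174.073,48.657) → (166.128,51.948) → (158.183,48.657) → (154.892,40.712) → (158.183,32.767) → (166.128,29.476) → (174.073,32.767) → (177.364,40.712), returning to the start.

Shape 2 is a regular polygon drawn with `<polygon>`. Its stroke #0000ff means engrave at S338, F3113. After flipping Y the toolpath is (171.379,9.923) → (155.851,10.625) → (148.695,24.424) → (157.067,37.521) → (172.595,36.819) → (179.751,23.020) → (171.379,9.923), returning to the start.

Shape 3 is a open polyline drawn with `<polyline>`. Its stroke #ff8800 means cut at S797, F1404. After flipping Y the toolpath is (150.900,42.801) → (187.155,73.533) → (72.293,55.903).

Shape 4 is a rectangle drawn with `<rect>`. Its stroke #0000ff means engrave at S338, F3113. After flipping Y the toolpath is (24.833,87.945) → (57.672,87.945) → (57.672,73.810) → (24.833,73.810) → (24.833,87.945), returning to the start.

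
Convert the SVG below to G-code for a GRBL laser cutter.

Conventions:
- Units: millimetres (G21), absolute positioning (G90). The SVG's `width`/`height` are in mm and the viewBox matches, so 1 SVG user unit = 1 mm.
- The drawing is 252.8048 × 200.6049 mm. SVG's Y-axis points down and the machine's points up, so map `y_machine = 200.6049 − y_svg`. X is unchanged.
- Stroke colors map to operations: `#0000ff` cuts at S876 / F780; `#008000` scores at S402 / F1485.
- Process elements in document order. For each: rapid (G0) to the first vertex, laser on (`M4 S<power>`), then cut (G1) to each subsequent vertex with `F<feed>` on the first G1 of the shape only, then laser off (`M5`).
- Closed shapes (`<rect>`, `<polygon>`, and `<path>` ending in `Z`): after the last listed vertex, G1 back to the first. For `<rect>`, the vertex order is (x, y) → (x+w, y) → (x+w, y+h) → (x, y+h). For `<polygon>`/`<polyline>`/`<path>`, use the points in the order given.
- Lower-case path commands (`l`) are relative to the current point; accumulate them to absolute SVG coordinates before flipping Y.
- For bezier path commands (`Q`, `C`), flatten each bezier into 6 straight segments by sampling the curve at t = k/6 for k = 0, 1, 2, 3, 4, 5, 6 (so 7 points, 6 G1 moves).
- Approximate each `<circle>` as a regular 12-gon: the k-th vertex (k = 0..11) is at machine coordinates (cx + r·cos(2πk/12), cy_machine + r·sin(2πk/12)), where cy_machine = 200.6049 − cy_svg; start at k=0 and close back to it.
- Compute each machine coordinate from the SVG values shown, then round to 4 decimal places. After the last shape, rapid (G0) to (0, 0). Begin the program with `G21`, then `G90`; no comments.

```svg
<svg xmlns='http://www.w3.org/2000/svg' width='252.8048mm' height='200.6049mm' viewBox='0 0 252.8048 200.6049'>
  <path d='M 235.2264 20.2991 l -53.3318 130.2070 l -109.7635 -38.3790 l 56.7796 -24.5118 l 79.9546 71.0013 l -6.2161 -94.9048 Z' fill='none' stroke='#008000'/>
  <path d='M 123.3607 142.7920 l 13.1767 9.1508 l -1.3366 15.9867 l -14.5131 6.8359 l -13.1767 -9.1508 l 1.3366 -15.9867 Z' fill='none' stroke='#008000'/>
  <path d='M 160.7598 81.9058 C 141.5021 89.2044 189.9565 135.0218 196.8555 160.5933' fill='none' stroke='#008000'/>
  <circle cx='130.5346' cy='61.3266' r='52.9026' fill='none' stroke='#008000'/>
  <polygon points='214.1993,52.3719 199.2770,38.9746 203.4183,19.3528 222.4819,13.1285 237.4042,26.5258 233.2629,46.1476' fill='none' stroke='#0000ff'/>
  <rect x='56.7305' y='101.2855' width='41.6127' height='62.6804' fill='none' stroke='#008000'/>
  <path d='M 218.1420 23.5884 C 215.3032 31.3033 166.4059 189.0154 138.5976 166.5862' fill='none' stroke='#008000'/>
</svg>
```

G21
G90
G0 X235.2264 Y180.3058
M4 S402
G1 X181.8946 Y50.0988 F1485
G1 X72.1311 Y88.4778
G1 X128.9107 Y112.9896
G1 X208.8653 Y41.9883
G1 X202.6492 Y136.8931
G1 X235.2264 Y180.3058
M5
G0 X123.3607 Y57.8129
M4 S402
G1 X136.5374 Y48.6621 F1485
G1 X135.2008 Y32.6754
G1 X120.6877 Y25.8395
G1 X107.5110 Y34.9903
G1 X108.8476 Y50.9770
G1 X123.3607 Y57.8129
M5
G0 X160.7598 Y118.6991
M4 S402
G1 X156.2678 Y112.1120 F1485
G1 X160.0259 Y100.7374
G1 X168.9989 Y86.2077
G1 X180.1516 Y70.1553
G1 X190.4489 Y54.2124
G1 X196.8555 Y40.0116
M5
G0 X183.4372 Y139.2783
M4 S402
G1 X176.3496 Y165.7296 F1485
G1 X156.9859 Y185.0933
G1 X130.5346 Y192.1809
G1 X104.0833 Y185.0933
G1 X84.7196 Y165.7296
G1 X77.6320 Y139.2783
G1 X84.7196 Y112.8270
G1 X104.0833 Y93.4633
G1 X130.5346 Y86.3757
G1 X156.9859 Y93.4633
G1 X176.3496 Y112.8270
G1 X183.4372 Y139.2783
M5
G0 X214.1993 Y148.2330
M4 S876
G1 X199.2770 Y161.6303 F780
G1 X203.4183 Y181.2521
G1 X222.4819 Y187.4764
G1 X237.4042 Y174.0791
G1 X233.2629 Y154.4573
G1 X214.1993 Y148.2330
M5
G0 X56.7305 Y99.3194
M4 S402
G1 X98.3432 Y99.3194 F1485
G1 X98.3432 Y36.6390
G1 X56.7305 Y36.6390
G1 X56.7305 Y99.3194
M5
G0 X218.1420 Y177.0165
M4 S402
G1 X213.1953 Y162.1877 F1485
G1 X202.4373 Y131.5299
G1 X187.7334 Y94.2136
G1 X170.9486 Y59.4092
G1 X153.9483 Y36.2875
G1 X138.5976 Y34.0187
M5
G0 X0.0000 Y0.0000

viewBox `0 0 252.8048 200.6049` with mm width/height → 1 unit = 1 mm. Flip: y_m = 200.6049 − y_svg.

**Shape 1** — `<path>` closed polygon, stroke `#008000` → score (S402, F1485). Machine vertices: (235.2264,180.3058) → (181.8946,50.0988) → (72.1311,88.4778) → (128.9107,112.9896) → (208.8653,41.9883) → (202.6492,136.8931) → (235.2264,180.3058). Closed: final G1 returns to the first vertex.

**Shape 2** — `<path>` regular polygon, stroke `#008000` → score (S402, F1485). Machine vertices: (123.3607,57.8129) → (136.5374,48.6621) → (135.2008,32.6754) → (120.6877,25.8395) → (107.5110,34.9903) → (108.8476,50.9770) → (123.3607,57.8129). Closed: final G1 returns to the first vertex.

**Shape 3** — `<path>` cubic bezier, stroke `#008000` → score (S402, F1485). Control points (SVG): P0=(160.7598,81.9058), P1=(141.5021,89.2044), P2=(189.9565,135.0218), P3=(196.8555,160.5933); sampled at t=k/6. Machine vertices: (160.7598,118.6991) → (156.2678,112.1120) → (160.0259,100.7374) → (168.9989,86.2077) → (180.1516,70.1553) → (190.4489,54.2124) → (196.8555,40.0116). Open path.

**Shape 4** — `<circle>` circle, stroke `#008000` → score (S402, F1485). Machine vertices: (183.4372,139.2783) → (176.3496,165.7296) → (156.9859,185.0933) → (130.5346,192.1809) → (104.0833,185.0933) → (84.7196,165.7296) → (77.6320,139.2783) → (84.7196,112.8270) → (104.0833,93.4633) → (130.5346,86.3757) → (156.9859,93.4633) → (176.3496,112.8270) → (183.4372,139.2783). Closed: final G1 returns to the first vertex.

**Shape 5** — `<polygon>` regular polygon, stroke `#0000ff` → cut (S876, F780). Machine vertices: (214.1993,148.2330) → (199.2770,161.6303) → (203.4183,181.2521) → (222.4819,187.4764) → (237.4042,174.0791) → (233.2629,154.4573) → (214.1993,148.2330). Closed: final G1 returns to the first vertex.

**Shape 6** — `<rect>` rectangle, stroke `#008000` → score (S402, F1485). Machine vertices: (56.7305,99.3194) → (98.3432,99.3194) → (98.3432,36.6390) → (56.7305,36.6390) → (56.7305,99.3194). Closed: final G1 returns to the first vertex.

**Shape 7** — `<path>` cubic bezier, stroke `#008000` → score (S402, F1485). Control points (SVG): P0=(218.1420,23.5884), P1=(215.3032,31.3033), P2=(166.4059,189.0154), P3=(138.5976,166.5862); sampled at t=k/6. Machine vertices: (218.1420,177.0165) → (213.1953,162.1877) → (202.4373,131.5299) → (187.7334,94.2136) → (170.9486,59.4092) → (153.9483,36.2875) → (138.5976,34.0187). Open path.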